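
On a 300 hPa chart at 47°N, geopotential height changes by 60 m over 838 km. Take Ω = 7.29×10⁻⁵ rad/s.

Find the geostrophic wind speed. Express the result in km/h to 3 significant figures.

23.7 km/h

Coriolis parameter at 47°N:
f = 2Ω sin φ = 2 × 7.29×10⁻⁵ × sin 47° = 1.07×10⁻⁴ s⁻¹
Height gradient: |∂Z/∂n| = 60 m / 838000 m = 7.16×10⁻⁵
On a pressure surface, geostrophic balance gives V_g = (g/f)|∂Z/∂n|:
V_g = 9.81 × 7.16×10⁻⁵ / 1.07×10⁻⁴ = 6.59 m/s
Converting: 6.59 m/s × 3.6 = 23.7 km/h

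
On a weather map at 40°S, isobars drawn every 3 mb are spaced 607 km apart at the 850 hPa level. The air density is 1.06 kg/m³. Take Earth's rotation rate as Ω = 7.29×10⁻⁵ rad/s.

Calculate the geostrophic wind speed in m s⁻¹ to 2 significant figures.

Coriolis parameter at 40°S:
f = 2Ω sin φ = 2 × 7.29×10⁻⁵ × sin 40° = 9.37×10⁻⁵ s⁻¹
Pressure gradient: |∂P/∂n| = 300 Pa / 607000 m = 4.94×10⁻⁴ Pa/m
Geostrophic balance (pressure-gradient force = Coriolis force):
V_g = (1/(fρ)) |∂P/∂n| = 4.94×10⁻⁴ / (9.37×10⁻⁵ × 1.06) = 4.98 m/s

5.0 m s⁻¹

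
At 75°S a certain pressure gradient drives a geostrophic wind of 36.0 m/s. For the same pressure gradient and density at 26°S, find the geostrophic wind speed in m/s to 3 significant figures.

With the same pressure gradient and density, V_g ∝ 1/f ∝ 1/sin φ.
V₂ = V₁ · sin φ₁ / sin φ₂ = 36.0 × sin 75° / sin 26°
V₂ = 36.0 × 0.9659/0.4384 = 79.3 m/s

79.3 m/s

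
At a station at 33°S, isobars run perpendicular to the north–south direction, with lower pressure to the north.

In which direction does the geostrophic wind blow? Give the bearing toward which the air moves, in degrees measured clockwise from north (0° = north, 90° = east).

270°

The pressure-gradient force points toward the north (bearing 000°).
Geostrophic balance: in the Southern Hemisphere the Coriolis force deflects motion to the left, so the geostrophic wind blows 90° to the left of the pressure-gradient force (low pressure on the right).
Rotating 000° by 90° counterclockwise gives 270° — the wind blows toward the west.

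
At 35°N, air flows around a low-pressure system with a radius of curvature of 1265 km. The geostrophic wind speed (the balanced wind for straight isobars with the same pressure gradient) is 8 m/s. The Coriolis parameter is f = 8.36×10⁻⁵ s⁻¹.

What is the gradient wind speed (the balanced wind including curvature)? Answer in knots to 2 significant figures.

Around a low, centrifugal force acts outward with Coriolis, so pressure-gradient force balances both:
(1/ρ)|∂P/∂n| = fV + V²/R  →  V² + fR·V − fR·V_g = 0
With fR = 8.36×10⁻⁵ × 1265×10³ m = 106 m/s:
V = [−fR + √((fR)² + 4 fR V_g)]/2 = [−106 + √(106² + 4×106×8)]/2 = 7.47 m/s
Subgeostrophic (V < V_g = 8 m/s), as expected around a low.
Converting: 7.47 m/s × 1.944 = 15 knots

15 knots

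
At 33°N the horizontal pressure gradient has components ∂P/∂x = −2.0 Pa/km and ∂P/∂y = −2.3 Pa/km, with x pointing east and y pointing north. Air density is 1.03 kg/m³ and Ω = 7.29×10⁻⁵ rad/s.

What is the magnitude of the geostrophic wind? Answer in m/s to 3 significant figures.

37.3 m/s

Coriolis parameter at 33°N:
f = 2Ω sin φ = 2 × 7.29×10⁻⁵ × sin 33° = 7.94×10⁻⁵ s⁻¹
Component geostrophic relations (x east, y north):
u_g = −(1/(fρ)) ∂P/∂y,  v_g = (1/(fρ)) ∂P/∂x
u_g = −(−2.3×10⁻³)/(7.94×10⁻⁵ × 1.03) = 28.1 m/s;  v_g = (−2.0×10⁻³)/(7.94×10⁻⁵ × 1.03) = −24.5 m/s
|V_g| = √(u_g² + v_g²) = 37.3 m/s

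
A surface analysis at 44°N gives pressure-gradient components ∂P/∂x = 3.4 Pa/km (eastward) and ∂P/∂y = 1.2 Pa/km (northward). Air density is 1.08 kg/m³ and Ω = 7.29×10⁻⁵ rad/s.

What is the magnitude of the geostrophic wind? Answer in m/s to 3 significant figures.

33.0 m/s

Coriolis parameter at 44°N:
f = 2Ω sin φ = 2 × 7.29×10⁻⁵ × sin 44° = 1.01×10⁻⁴ s⁻¹
Component geostrophic relations (x east, y north):
u_g = −(1/(fρ)) ∂P/∂y,  v_g = (1/(fρ)) ∂P/∂x
u_g = −(1.2×10⁻³)/(1.01×10⁻⁴ × 1.08) = −11.0 m/s;  v_g = (3.4×10⁻³)/(1.01×10⁻⁴ × 1.08) = 31.1 m/s
|V_g| = √(u_g² + v_g²) = 33.0 m/s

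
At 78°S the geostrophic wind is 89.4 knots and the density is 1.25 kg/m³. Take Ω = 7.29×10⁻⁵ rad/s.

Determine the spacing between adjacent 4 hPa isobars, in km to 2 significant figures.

Coriolis parameter at 78°S:
f = 2Ω sin φ = 2 × 7.29×10⁻⁵ × sin 78° = 1.43×10⁻⁴ s⁻¹
Wind speed in SI: 89.4 knots = 46.0 m/s
Geostrophic balance rearranged: |∂P/∂n| = f ρ V_g
|∂P/∂n| = 1.43×10⁻⁴ × 1.25 × 46.0 = 8.20×10⁻³ Pa/m
Isobar spacing: Δn = ΔP/|∂P/∂n| = 400 Pa / 8.20×10⁻³ Pa/m = 48788 m ≈ 49 km

49 km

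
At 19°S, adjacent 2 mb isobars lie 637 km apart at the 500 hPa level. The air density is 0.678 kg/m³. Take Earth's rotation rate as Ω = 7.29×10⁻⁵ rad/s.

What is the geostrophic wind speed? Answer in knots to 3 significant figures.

19.0 knots

Coriolis parameter at 19°S:
f = 2Ω sin φ = 2 × 7.29×10⁻⁵ × sin 19° = 4.75×10⁻⁵ s⁻¹
Pressure gradient: |∂P/∂n| = 200 Pa / 637000 m = 3.14×10⁻⁴ Pa/m
Geostrophic balance (pressure-gradient force = Coriolis force):
V_g = (1/(fρ)) |∂P/∂n| = 3.14×10⁻⁴ / (4.75×10⁻⁵ × 0.678) = 9.76 m/s
Converting: 9.76 m/s × 1.944 = 19.0 knots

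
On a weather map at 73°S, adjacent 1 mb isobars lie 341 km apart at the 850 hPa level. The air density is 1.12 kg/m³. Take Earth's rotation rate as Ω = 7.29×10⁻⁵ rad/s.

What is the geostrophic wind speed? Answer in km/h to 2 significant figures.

Coriolis parameter at 73°S:
f = 2Ω sin φ = 2 × 7.29×10⁻⁵ × sin 73° = 1.39×10⁻⁴ s⁻¹
Pressure gradient: |∂P/∂n| = 100 Pa / 341000 m = 2.93×10⁻⁴ Pa/m
Geostrophic balance (pressure-gradient force = Coriolis force):
V_g = (1/(fρ)) |∂P/∂n| = 2.93×10⁻⁴ / (1.39×10⁻⁴ × 1.12) = 1.88 m/s
Converting: 1.88 m/s × 3.6 = 6.8 km/h

6.8 km/h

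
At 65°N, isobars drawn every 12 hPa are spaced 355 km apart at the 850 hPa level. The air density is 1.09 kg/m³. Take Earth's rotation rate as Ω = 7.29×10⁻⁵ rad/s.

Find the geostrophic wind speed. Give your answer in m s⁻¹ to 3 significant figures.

Coriolis parameter at 65°N:
f = 2Ω sin φ = 2 × 7.29×10⁻⁵ × sin 65° = 1.32×10⁻⁴ s⁻¹
Pressure gradient: |∂P/∂n| = 1200 Pa / 355000 m = 3.38×10⁻³ Pa/m
Geostrophic balance (pressure-gradient force = Coriolis force):
V_g = (1/(fρ)) |∂P/∂n| = 3.38×10⁻³ / (1.32×10⁻⁴ × 1.09) = 23.5 m/s

23.5 m s⁻¹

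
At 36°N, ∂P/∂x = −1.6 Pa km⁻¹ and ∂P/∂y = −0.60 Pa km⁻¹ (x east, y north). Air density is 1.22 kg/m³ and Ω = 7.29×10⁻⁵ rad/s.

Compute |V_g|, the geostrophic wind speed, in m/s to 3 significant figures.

Coriolis parameter at 36°N:
f = 2Ω sin φ = 2 × 7.29×10⁻⁵ × sin 36° = 8.57×10⁻⁵ s⁻¹
Component geostrophic relations (x east, y north):
u_g = −(1/(fρ)) ∂P/∂y,  v_g = (1/(fρ)) ∂P/∂x
u_g = −(−0.60×10⁻³)/(8.57×10⁻⁵ × 1.22) = 5.74 m/s;  v_g = (−1.6×10⁻³)/(8.57×10⁻⁵ × 1.22) = −15.3 m/s
|V_g| = √(u_g² + v_g²) = 16.3 m/s

16.3 m/s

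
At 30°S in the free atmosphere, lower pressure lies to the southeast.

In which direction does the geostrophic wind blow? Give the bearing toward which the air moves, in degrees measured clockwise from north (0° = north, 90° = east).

The pressure-gradient force points toward the southeast (bearing 135°).
Geostrophic balance: in the Southern Hemisphere the Coriolis force deflects motion to the left, so the geostrophic wind blows 90° to the left of the pressure-gradient force (low pressure on the right).
Rotating 135° by 90° counterclockwise gives 045° — the wind blows toward the northeast.

045°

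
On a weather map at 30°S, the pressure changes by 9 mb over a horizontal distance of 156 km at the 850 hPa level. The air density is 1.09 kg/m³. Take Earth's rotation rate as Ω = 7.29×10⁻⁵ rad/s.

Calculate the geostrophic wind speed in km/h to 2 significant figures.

Coriolis parameter at 30°S:
f = 2Ω sin φ = 2 × 7.29×10⁻⁵ × sin 30° = 7.29×10⁻⁵ s⁻¹
Pressure gradient: |∂P/∂n| = 900 Pa / 156000 m = 5.77×10⁻³ Pa/m
Geostrophic balance (pressure-gradient force = Coriolis force):
V_g = (1/(fρ)) |∂P/∂n| = 5.77×10⁻³ / (7.29×10⁻⁵ × 1.09) = 72.6 m/s
Converting: 72.6 m/s × 3.6 = 260 km/h

260 km/h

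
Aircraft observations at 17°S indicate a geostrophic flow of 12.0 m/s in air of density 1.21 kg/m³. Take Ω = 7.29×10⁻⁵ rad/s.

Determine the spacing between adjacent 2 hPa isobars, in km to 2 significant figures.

Coriolis parameter at 17°S:
f = 2Ω sin φ = 2 × 7.29×10⁻⁵ × sin 17° = 4.26×10⁻⁵ s⁻¹
Geostrophic balance rearranged: |∂P/∂n| = f ρ V_g
|∂P/∂n| = 4.26×10⁻⁵ × 1.21 × 12.0 = 6.19×10⁻⁴ Pa/m
Isobar spacing: Δn = ΔP/|∂P/∂n| = 200 Pa / 6.19×10⁻⁴ Pa/m = 323125 m ≈ 320 km

320 km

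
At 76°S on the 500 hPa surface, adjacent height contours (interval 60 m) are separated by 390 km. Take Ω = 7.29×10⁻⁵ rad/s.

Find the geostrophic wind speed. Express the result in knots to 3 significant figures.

Coriolis parameter at 76°S:
f = 2Ω sin φ = 2 × 7.29×10⁻⁵ × sin 76° = 1.41×10⁻⁴ s⁻¹
Height gradient: |∂Z/∂n| = 60 m / 390000 m = 1.54×10⁻⁴
On a pressure surface, geostrophic balance gives V_g = (g/f)|∂Z/∂n|:
V_g = 9.81 × 1.54×10⁻⁴ / 1.41×10⁻⁴ = 10.7 m/s
Converting: 10.7 m/s × 1.944 = 20.7 knots

20.7 knots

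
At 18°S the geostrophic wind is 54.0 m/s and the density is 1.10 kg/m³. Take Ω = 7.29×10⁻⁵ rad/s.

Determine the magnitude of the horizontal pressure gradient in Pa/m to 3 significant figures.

2.68×10⁻³ Pa/m

Coriolis parameter at 18°S:
f = 2Ω sin φ = 2 × 7.29×10⁻⁵ × sin 18° = 4.51×10⁻⁵ s⁻¹
Geostrophic balance rearranged: |∂P/∂n| = f ρ V_g
|∂P/∂n| = 4.51×10⁻⁵ × 1.10 × 54.0 = 2.68×10⁻³ Pa/m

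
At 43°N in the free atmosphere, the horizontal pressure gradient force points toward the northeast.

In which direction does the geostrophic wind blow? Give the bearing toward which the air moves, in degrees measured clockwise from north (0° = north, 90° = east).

135°

The pressure-gradient force points toward the northeast (bearing 045°).
Geostrophic balance: in the Northern Hemisphere the Coriolis force deflects motion to the right, so the geostrophic wind blows 90° to the right of the pressure-gradient force (low pressure on the left).
Rotating 045° by 90° clockwise gives 135° — the wind blows toward the southeast.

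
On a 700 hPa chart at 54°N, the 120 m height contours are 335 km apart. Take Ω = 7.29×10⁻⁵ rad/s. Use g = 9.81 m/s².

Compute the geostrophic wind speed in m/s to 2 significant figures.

Coriolis parameter at 54°N:
f = 2Ω sin φ = 2 × 7.29×10⁻⁵ × sin 54° = 1.18×10⁻⁴ s⁻¹
Height gradient: |∂Z/∂n| = 120 m / 335000 m = 3.58×10⁻⁴
On a pressure surface, geostrophic balance gives V_g = (g/f)|∂Z/∂n|:
V_g = 9.81 × 3.58×10⁻⁴ / 1.18×10⁻⁴ = 29.8 m/s

30 m/s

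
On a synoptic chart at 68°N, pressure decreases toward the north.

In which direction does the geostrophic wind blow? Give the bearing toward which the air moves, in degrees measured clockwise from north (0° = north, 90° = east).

The pressure-gradient force points toward the north (bearing 000°).
Geostrophic balance: in the Northern Hemisphere the Coriolis force deflects motion to the right, so the geostrophic wind blows 90° to the right of the pressure-gradient force (low pressure on the left).
Rotating 000° by 90° clockwise gives 090° — the wind blows toward the east.

090°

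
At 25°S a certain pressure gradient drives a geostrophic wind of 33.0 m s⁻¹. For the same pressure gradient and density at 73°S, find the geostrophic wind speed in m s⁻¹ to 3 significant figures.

With the same pressure gradient and density, V_g ∝ 1/f ∝ 1/sin φ.
V₂ = V₁ · sin φ₁ / sin φ₂ = 33.0 × sin 25° / sin 73°
V₂ = 33.0 × 0.4226/0.9563 = 14.6 m s⁻¹

14.6 m s⁻¹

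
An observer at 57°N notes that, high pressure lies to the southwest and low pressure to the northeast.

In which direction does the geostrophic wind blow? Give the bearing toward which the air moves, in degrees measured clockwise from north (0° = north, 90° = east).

135°

The pressure-gradient force points toward the northeast (bearing 045°).
Geostrophic balance: in the Northern Hemisphere the Coriolis force deflects motion to the right, so the geostrophic wind blows 90° to the right of the pressure-gradient force (low pressure on the left).
Rotating 045° by 90° clockwise gives 135° — the wind blows toward the southeast.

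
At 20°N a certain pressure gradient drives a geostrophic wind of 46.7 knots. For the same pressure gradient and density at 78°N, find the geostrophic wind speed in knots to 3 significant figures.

16.3 knots

With the same pressure gradient and density, V_g ∝ 1/f ∝ 1/sin φ.
V₂ = V₁ · sin φ₁ / sin φ₂ = 46.7 × sin 20° / sin 78°
V₂ = 46.7 × 0.3420/0.9781 = 16.3 knots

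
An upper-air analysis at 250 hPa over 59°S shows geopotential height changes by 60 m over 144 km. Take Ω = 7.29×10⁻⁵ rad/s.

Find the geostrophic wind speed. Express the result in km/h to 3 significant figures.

118 km/h

Coriolis parameter at 59°S:
f = 2Ω sin φ = 2 × 7.29×10⁻⁵ × sin 59° = 1.25×10⁻⁴ s⁻¹
Height gradient: |∂Z/∂n| = 60 m / 144000 m = 4.17×10⁻⁴
On a pressure surface, geostrophic balance gives V_g = (g/f)|∂Z/∂n|:
V_g = 9.81 × 4.17×10⁻⁴ / 1.25×10⁻⁴ = 32.7 m/s
Converting: 32.7 m/s × 3.6 = 118 km/h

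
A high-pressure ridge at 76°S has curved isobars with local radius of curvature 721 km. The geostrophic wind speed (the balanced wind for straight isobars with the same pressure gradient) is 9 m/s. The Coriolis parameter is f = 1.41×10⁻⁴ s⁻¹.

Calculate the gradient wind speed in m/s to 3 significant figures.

9.98 m/s

Around a high, pressure-gradient force acts outward with centrifugal, so Coriolis balances both:
fV = (1/ρ)|∂P/∂n| + V²/R  →  V² − fR·V + fR·V_g = 0
With fR = 1.41×10⁻⁴ × 721×10³ m = 102 m/s:
V = [fR − √((fR)² − 4 fR V_g)]/2 = [102 − √(102² − 4×102×9)]/2 = 9.98 m/s
Supergeostrophic (V > V_g = 9 m/s), as expected around a high.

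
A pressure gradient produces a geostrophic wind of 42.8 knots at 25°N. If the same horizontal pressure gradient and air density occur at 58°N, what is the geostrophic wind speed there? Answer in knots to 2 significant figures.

21 knots

With the same pressure gradient and density, V_g ∝ 1/f ∝ 1/sin φ.
V₂ = V₁ · sin φ₁ / sin φ₂ = 42.8 × sin 25° / sin 58°
V₂ = 42.8 × 0.4226/0.8480 = 21 knots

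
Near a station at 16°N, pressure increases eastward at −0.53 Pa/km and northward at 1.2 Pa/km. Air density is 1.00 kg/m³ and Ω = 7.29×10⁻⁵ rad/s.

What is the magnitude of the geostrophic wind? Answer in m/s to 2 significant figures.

33 m/s

Coriolis parameter at 16°N:
f = 2Ω sin φ = 2 × 7.29×10⁻⁵ × sin 16° = 4.02×10⁻⁵ s⁻¹
Component geostrophic relations (x east, y north):
u_g = −(1/(fρ)) ∂P/∂y,  v_g = (1/(fρ)) ∂P/∂x
u_g = −(1.2×10⁻³)/(4.02×10⁻⁵ × 1.00) = −29.9 m/s;  v_g = (−0.53×10⁻³)/(4.02×10⁻⁵ × 1.00) = −13.2 m/s
|V_g| = √(u_g² + v_g²) = 32.6 m/s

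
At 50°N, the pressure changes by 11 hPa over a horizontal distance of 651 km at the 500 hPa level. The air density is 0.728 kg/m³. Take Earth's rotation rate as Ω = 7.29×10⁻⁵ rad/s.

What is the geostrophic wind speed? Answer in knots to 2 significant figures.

Coriolis parameter at 50°N:
f = 2Ω sin φ = 2 × 7.29×10⁻⁵ × sin 50° = 1.12×10⁻⁴ s⁻¹
Pressure gradient: |∂P/∂n| = 1100 Pa / 651000 m = 1.69×10⁻³ Pa/m
Geostrophic balance (pressure-gradient force = Coriolis force):
V_g = (1/(fρ)) |∂P/∂n| = 1.69×10⁻³ / (1.12×10⁻⁴ × 0.728) = 20.8 m/s
Converting: 20.8 m/s × 1.944 = 40 knots

40 knots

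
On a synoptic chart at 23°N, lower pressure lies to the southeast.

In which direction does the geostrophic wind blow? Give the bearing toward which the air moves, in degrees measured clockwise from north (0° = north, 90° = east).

The pressure-gradient force points toward the southeast (bearing 135°).
Geostrophic balance: in the Northern Hemisphere the Coriolis force deflects motion to the right, so the geostrophic wind blows 90° to the right of the pressure-gradient force (low pressure on the left).
Rotating 135° by 90° clockwise gives 225° — the wind blows toward the southwest.

225°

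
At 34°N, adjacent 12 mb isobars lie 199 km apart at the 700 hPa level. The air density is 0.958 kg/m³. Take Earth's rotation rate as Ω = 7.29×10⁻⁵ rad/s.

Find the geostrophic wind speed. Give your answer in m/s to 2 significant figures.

Coriolis parameter at 34°N:
f = 2Ω sin φ = 2 × 7.29×10⁻⁵ × sin 34° = 8.15×10⁻⁵ s⁻¹
Pressure gradient: |∂P/∂n| = 1200 Pa / 199000 m = 6.03×10⁻³ Pa/m
Geostrophic balance (pressure-gradient force = Coriolis force):
V_g = (1/(fρ)) |∂P/∂n| = 6.03×10⁻³ / (8.15×10⁻⁵ × 0.958) = 77.2 m/s

77 m/s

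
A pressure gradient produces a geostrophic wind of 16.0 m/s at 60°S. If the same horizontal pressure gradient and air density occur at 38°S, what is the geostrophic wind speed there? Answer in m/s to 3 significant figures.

With the same pressure gradient and density, V_g ∝ 1/f ∝ 1/sin φ.
V₂ = V₁ · sin φ₁ / sin φ₂ = 16.0 × sin 60° / sin 38°
V₂ = 16.0 × 0.8660/0.6157 = 22.5 m/s

22.5 m/s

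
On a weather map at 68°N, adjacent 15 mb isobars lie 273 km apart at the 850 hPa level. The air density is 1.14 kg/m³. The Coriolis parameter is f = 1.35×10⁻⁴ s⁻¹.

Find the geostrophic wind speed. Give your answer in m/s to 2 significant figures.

Pressure gradient: |∂P/∂n| = 1500 Pa / 273000 m = 5.49×10⁻³ Pa/m
Geostrophic balance (pressure-gradient force = Coriolis force):
V_g = (1/(fρ)) |∂P/∂n| = 5.49×10⁻³ / (1.35×10⁻⁴ × 1.14) = 35.7 m/s

36 m/s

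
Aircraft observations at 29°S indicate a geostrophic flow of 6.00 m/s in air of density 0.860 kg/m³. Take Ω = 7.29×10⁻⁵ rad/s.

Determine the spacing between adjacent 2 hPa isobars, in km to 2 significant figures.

Coriolis parameter at 29°S:
f = 2Ω sin φ = 2 × 7.29×10⁻⁵ × sin 29° = 7.07×10⁻⁵ s⁻¹
Geostrophic balance rearranged: |∂P/∂n| = f ρ V_g
|∂P/∂n| = 7.07×10⁻⁵ × 0.860 × 6.00 = 3.65×10⁻⁴ Pa/m
Isobar spacing: Δn = ΔP/|∂P/∂n| = 200 Pa / 3.65×10⁻⁴ Pa/m = 548342 m ≈ 550 km

550 km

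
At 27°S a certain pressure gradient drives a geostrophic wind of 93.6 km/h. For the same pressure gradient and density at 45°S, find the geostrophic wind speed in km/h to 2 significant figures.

With the same pressure gradient and density, V_g ∝ 1/f ∝ 1/sin φ.
V₂ = V₁ · sin φ₁ / sin φ₂ = 93.6 × sin 27° / sin 45°
V₂ = 93.6 × 0.4540/0.7071 = 60 km/h

60 km/h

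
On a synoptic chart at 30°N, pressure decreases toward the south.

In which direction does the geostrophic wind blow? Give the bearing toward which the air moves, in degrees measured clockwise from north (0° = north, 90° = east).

The pressure-gradient force points toward the south (bearing 180°).
Geostrophic balance: in the Northern Hemisphere the Coriolis force deflects motion to the right, so the geostrophic wind blows 90° to the right of the pressure-gradient force (low pressure on the left).
Rotating 180° by 90° clockwise gives 270° — the wind blows toward the west.

270°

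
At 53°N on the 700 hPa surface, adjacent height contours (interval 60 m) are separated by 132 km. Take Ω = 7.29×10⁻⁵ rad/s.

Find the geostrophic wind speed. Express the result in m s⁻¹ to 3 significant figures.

Coriolis parameter at 53°N:
f = 2Ω sin φ = 2 × 7.29×10⁻⁵ × sin 53° = 1.16×10⁻⁴ s⁻¹
Height gradient: |∂Z/∂n| = 60 m / 132000 m = 4.55×10⁻⁴
On a pressure surface, geostrophic balance gives V_g = (g/f)|∂Z/∂n|:
V_g = 9.81 × 4.55×10⁻⁴ / 1.16×10⁻⁴ = 38.3 m/s

38.3 m s⁻¹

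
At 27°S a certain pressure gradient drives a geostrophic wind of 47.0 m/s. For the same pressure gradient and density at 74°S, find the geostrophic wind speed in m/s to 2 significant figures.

22 m/s

With the same pressure gradient and density, V_g ∝ 1/f ∝ 1/sin φ.
V₂ = V₁ · sin φ₁ / sin φ₂ = 47.0 × sin 27° / sin 74°
V₂ = 47.0 × 0.4540/0.9613 = 22 m/s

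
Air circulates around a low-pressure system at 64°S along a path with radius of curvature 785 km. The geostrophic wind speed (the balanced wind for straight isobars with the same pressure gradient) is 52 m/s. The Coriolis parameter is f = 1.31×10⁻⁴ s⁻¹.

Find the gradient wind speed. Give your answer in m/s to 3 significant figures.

Around a low, centrifugal force acts outward with Coriolis, so pressure-gradient force balances both:
(1/ρ)|∂P/∂n| = fV + V²/R  →  V² + fR·V − fR·V_g = 0
With fR = 1.31×10⁻⁴ × 785×10³ m = 103 m/s:
V = [−fR + √((fR)² + 4 fR V_g)]/2 = [−103 + √(103² + 4×103×52)]/2 = 38 m/s
Subgeostrophic (V < V_g = 52 m/s), as expected around a low.

38.0 m/s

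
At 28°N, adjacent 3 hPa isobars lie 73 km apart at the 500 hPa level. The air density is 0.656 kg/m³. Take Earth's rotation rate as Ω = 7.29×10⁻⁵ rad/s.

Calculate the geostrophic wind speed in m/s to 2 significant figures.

92 m/s

Coriolis parameter at 28°N:
f = 2Ω sin φ = 2 × 7.29×10⁻⁵ × sin 28° = 6.84×10⁻⁵ s⁻¹
Pressure gradient: |∂P/∂n| = 300 Pa / 73000 m = 4.11×10⁻³ Pa/m
Geostrophic balance (pressure-gradient force = Coriolis force):
V_g = (1/(fρ)) |∂P/∂n| = 4.11×10⁻³ / (6.84×10⁻⁵ × 0.656) = 91.5 m/s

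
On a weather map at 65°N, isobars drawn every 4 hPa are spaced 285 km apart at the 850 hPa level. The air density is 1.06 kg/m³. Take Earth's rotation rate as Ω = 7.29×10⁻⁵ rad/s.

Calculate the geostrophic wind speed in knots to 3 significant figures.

19.5 knots

Coriolis parameter at 65°N:
f = 2Ω sin φ = 2 × 7.29×10⁻⁵ × sin 65° = 1.32×10⁻⁴ s⁻¹
Pressure gradient: |∂P/∂n| = 400 Pa / 285000 m = 1.40×10⁻³ Pa/m
Geostrophic balance (pressure-gradient force = Coriolis force):
V_g = (1/(fρ)) |∂P/∂n| = 1.40×10⁻³ / (1.32×10⁻⁴ × 1.06) = 10.0 m/s
Converting: 10.0 m/s × 1.944 = 19.5 knots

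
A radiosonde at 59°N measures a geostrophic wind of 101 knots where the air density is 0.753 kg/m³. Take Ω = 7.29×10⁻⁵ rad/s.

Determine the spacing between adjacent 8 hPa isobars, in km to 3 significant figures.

164 km

Coriolis parameter at 59°N:
f = 2Ω sin φ = 2 × 7.29×10⁻⁵ × sin 59° = 1.25×10⁻⁴ s⁻¹
Wind speed in SI: 101 knots = 52.0 m/s
Geostrophic balance rearranged: |∂P/∂n| = f ρ V_g
|∂P/∂n| = 1.25×10⁻⁴ × 0.753 × 52.0 = 4.89×10⁻³ Pa/m
Isobar spacing: Δn = ΔP/|∂P/∂n| = 800 Pa / 4.89×10⁻³ Pa/m = 163611 m ≈ 164 km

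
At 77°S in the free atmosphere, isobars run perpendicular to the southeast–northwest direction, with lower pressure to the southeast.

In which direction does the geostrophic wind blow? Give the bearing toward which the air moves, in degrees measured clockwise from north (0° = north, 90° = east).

045°

The pressure-gradient force points toward the southeast (bearing 135°).
Geostrophic balance: in the Southern Hemisphere the Coriolis force deflects motion to the left, so the geostrophic wind blows 90° to the left of the pressure-gradient force (low pressure on the right).
Rotating 135° by 90° counterclockwise gives 045° — the wind blows toward the northeast.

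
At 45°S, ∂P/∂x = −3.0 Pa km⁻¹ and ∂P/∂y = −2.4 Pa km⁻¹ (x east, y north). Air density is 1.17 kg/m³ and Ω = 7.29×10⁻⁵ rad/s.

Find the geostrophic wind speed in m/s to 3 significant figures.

Coriolis parameter at 45°S:
f = 2Ω sin φ = 2 × 7.29×10⁻⁵ × sin 45° = 1.03×10⁻⁴ s⁻¹
In the Southern Hemisphere f is negative: f = −1.03×10⁻⁴ s⁻¹.
Component geostrophic relations (x east, y north):
u_g = −(1/(fρ)) ∂P/∂y,  v_g = (1/(fρ)) ∂P/∂x
u_g = −(−2.4×10⁻³)/(−1.03×10⁻⁴ × 1.17) = −19.9 m/s;  v_g = (−3.0×10⁻³)/(−1.03×10⁻⁴ × 1.17) = 24.9 m/s
|V_g| = √(u_g² + v_g²) = 31.9 m/s

31.9 m/s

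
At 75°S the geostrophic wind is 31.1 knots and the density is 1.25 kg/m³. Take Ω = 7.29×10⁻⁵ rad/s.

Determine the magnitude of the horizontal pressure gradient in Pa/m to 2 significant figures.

2.8×10⁻³ Pa/m

Coriolis parameter at 75°S:
f = 2Ω sin φ = 2 × 7.29×10⁻⁵ × sin 75° = 1.41×10⁻⁴ s⁻¹
Wind speed in SI: 31.1 knots = 16.0 m/s
Geostrophic balance rearranged: |∂P/∂n| = f ρ V_g
|∂P/∂n| = 1.41×10⁻⁴ × 1.25 × 16.0 = 2.82×10⁻³ Pa/m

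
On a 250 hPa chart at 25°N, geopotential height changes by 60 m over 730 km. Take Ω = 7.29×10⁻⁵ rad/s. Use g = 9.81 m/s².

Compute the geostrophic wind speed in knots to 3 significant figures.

25.4 knots

Coriolis parameter at 25°N:
f = 2Ω sin φ = 2 × 7.29×10⁻⁵ × sin 25° = 6.16×10⁻⁵ s⁻¹
Height gradient: |∂Z/∂n| = 60 m / 730000 m = 8.22×10⁻⁵
On a pressure surface, geostrophic balance gives V_g = (g/f)|∂Z/∂n|:
V_g = 9.81 × 8.22×10⁻⁵ / 6.16×10⁻⁵ = 13.1 m/s
Converting: 13.1 m/s × 1.944 = 25.4 knots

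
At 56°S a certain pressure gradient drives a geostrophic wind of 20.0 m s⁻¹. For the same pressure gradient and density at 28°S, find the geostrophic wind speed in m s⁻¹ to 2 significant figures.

35 m s⁻¹

With the same pressure gradient and density, V_g ∝ 1/f ∝ 1/sin φ.
V₂ = V₁ · sin φ₁ / sin φ₂ = 20.0 × sin 56° / sin 28°
V₂ = 20.0 × 0.8290/0.4695 = 35 m s⁻¹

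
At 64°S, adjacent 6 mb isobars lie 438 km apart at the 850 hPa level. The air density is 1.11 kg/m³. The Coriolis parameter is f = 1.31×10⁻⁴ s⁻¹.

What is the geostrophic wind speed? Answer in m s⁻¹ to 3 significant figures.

9.42 m s⁻¹

Pressure gradient: |∂P/∂n| = 600 Pa / 438000 m = 1.37×10⁻³ Pa/m
Geostrophic balance (pressure-gradient force = Coriolis force):
V_g = (1/(fρ)) |∂P/∂n| = 1.37×10⁻³ / (1.31×10⁻⁴ × 1.11) = 9.42 m/s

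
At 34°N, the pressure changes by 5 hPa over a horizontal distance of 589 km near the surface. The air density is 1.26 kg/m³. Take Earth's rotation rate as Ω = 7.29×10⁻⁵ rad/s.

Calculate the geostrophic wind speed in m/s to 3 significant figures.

Coriolis parameter at 34°N:
f = 2Ω sin φ = 2 × 7.29×10⁻⁵ × sin 34° = 8.15×10⁻⁵ s⁻¹
Pressure gradient: |∂P/∂n| = 500 Pa / 589000 m = 8.49×10⁻⁴ Pa/m
Geostrophic balance (pressure-gradient force = Coriolis force):
V_g = (1/(fρ)) |∂P/∂n| = 8.49×10⁻⁴ / (8.15×10⁻⁵ × 1.26) = 8.26 m/s

8.26 m/s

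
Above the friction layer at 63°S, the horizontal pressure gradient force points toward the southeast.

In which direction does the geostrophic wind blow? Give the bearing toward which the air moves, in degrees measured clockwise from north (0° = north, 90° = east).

045°

The pressure-gradient force points toward the southeast (bearing 135°).
Geostrophic balance: in the Southern Hemisphere the Coriolis force deflects motion to the left, so the geostrophic wind blows 90° to the left of the pressure-gradient force (low pressure on the right).
Rotating 135° by 90° counterclockwise gives 045° — the wind blows toward the northeast.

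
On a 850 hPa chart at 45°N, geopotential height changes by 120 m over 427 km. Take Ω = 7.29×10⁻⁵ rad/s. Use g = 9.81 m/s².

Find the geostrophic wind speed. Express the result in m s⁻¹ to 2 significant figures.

Coriolis parameter at 45°N:
f = 2Ω sin φ = 2 × 7.29×10⁻⁵ × sin 45° = 1.03×10⁻⁴ s⁻¹
Height gradient: |∂Z/∂n| = 120 m / 427000 m = 2.81×10⁻⁴
On a pressure surface, geostrophic balance gives V_g = (g/f)|∂Z/∂n|:
V_g = 9.81 × 2.81×10⁻⁴ / 1.03×10⁻⁴ = 26.7 m/s

27 m s⁻¹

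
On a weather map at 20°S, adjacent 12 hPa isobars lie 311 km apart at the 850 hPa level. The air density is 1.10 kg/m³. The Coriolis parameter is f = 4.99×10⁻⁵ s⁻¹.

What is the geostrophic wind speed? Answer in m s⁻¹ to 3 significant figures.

70.3 m s⁻¹

Pressure gradient: |∂P/∂n| = 1200 Pa / 311000 m = 3.86×10⁻³ Pa/m
Geostrophic balance (pressure-gradient force = Coriolis force):
V_g = (1/(fρ)) |∂P/∂n| = 3.86×10⁻³ / (4.99×10⁻⁵ × 1.10) = 70.3 m/s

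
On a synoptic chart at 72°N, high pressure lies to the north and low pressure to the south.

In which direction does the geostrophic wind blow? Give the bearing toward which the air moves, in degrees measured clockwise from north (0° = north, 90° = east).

270°

The pressure-gradient force points toward the south (bearing 180°).
Geostrophic balance: in the Northern Hemisphere the Coriolis force deflects motion to the right, so the geostrophic wind blows 90° to the right of the pressure-gradient force (low pressure on the left).
Rotating 180° by 90° clockwise gives 270° — the wind blows toward the west.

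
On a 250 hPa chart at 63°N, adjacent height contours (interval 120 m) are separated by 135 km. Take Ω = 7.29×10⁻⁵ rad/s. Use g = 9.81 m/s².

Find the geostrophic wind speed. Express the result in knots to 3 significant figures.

130 knots

Coriolis parameter at 63°N:
f = 2Ω sin φ = 2 × 7.29×10⁻⁵ × sin 63° = 1.30×10⁻⁴ s⁻¹
Height gradient: |∂Z/∂n| = 120 m / 135000 m = 8.89×10⁻⁴
On a pressure surface, geostrophic balance gives V_g = (g/f)|∂Z/∂n|:
V_g = 9.81 × 8.89×10⁻⁴ / 1.30×10⁻⁴ = 67.1 m/s
Converting: 67.1 m/s × 1.944 = 130 knots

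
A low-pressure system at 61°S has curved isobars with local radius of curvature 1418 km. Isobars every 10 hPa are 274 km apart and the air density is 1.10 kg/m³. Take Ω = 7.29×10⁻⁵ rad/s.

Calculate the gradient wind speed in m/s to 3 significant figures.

Coriolis parameter at 61°S:
f = 2Ω sin φ = 2 × 7.29×10⁻⁵ × sin 61° = 1.28×10⁻⁴ s⁻¹
Pressure gradient: |∂P/∂n| = 1000 Pa / 274000 m = 3.65×10⁻³ Pa/m
Geostrophic speed: V_g = |∂P/∂n|/(fρ) = 3.65×10⁻³/(1.28×10⁻⁴ × 1.10) = 26.0 m/s
Around a low, centrifugal force acts outward with Coriolis, so pressure-gradient force balances both:
(1/ρ)|∂P/∂n| = fV + V²/R  →  V² + fR·V − fR·V_g = 0
With fR = 1.28×10⁻⁴ × 1418×10³ m = 181 m/s:
V = [−fR + √((fR)² + 4 fR V_g)]/2 = [−181 + √(181² + 4×181×26)]/2 = 23.1 m/s
Subgeostrophic (V < V_g = 26 m/s), as expected around a low.

23.1 m/s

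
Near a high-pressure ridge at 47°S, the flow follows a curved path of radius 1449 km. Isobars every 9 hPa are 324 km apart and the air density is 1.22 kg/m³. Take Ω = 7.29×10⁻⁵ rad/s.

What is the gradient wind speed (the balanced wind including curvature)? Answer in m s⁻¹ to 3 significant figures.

25.6 m s⁻¹

Coriolis parameter at 47°S:
f = 2Ω sin φ = 2 × 7.29×10⁻⁵ × sin 47° = 1.07×10⁻⁴ s⁻¹
Pressure gradient: |∂P/∂n| = 900 Pa / 324000 m = 2.78×10⁻³ Pa/m
Geostrophic speed: V_g = |∂P/∂n|/(fρ) = 2.78×10⁻³/(1.07×10⁻⁴ × 1.22) = 21.4 m/s
Around a high, pressure-gradient force acts outward with centrifugal, so Coriolis balances both:
fV = (1/ρ)|∂P/∂n| + V²/R  →  V² − fR·V + fR·V_g = 0
With fR = 1.07×10⁻⁴ × 1449×10³ m = 155 m/s:
V = [fR − √((fR)² − 4 fR V_g)]/2 = [155 − √(155² − 4×155×21.4)]/2 = 25.6 m/s
Supergeostrophic (V > V_g = 21.4 m/s), as expected around a high.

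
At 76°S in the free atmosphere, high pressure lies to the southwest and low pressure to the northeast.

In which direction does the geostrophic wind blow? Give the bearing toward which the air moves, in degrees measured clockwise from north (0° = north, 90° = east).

315°

The pressure-gradient force points toward the northeast (bearing 045°).
Geostrophic balance: in the Southern Hemisphere the Coriolis force deflects motion to the left, so the geostrophic wind blows 90° to the left of the pressure-gradient force (low pressure on the right).
Rotating 045° by 90° counterclockwise gives 315° — the wind blows toward the northwest.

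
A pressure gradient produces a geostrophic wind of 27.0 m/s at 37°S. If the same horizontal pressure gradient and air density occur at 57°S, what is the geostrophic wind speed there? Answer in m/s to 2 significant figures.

With the same pressure gradient and density, V_g ∝ 1/f ∝ 1/sin φ.
V₂ = V₁ · sin φ₁ / sin φ₂ = 27.0 × sin 37° / sin 57°
V₂ = 27.0 × 0.6018/0.8387 = 19 m/s

19 m/s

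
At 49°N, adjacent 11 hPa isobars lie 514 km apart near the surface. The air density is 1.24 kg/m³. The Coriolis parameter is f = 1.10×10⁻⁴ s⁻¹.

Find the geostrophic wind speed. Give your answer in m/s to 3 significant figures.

Pressure gradient: |∂P/∂n| = 1100 Pa / 514000 m = 2.14×10⁻³ Pa/m
Geostrophic balance (pressure-gradient force = Coriolis force):
V_g = (1/(fρ)) |∂P/∂n| = 2.14×10⁻³ / (1.10×10⁻⁴ × 1.24) = 15.7 m/s

15.7 m/s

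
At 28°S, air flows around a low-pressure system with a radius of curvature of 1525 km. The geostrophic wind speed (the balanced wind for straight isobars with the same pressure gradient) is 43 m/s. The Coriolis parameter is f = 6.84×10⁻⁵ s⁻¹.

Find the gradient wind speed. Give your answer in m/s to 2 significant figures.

33 m/s

Around a low, centrifugal force acts outward with Coriolis, so pressure-gradient force balances both:
(1/ρ)|∂P/∂n| = fV + V²/R  →  V² + fR·V − fR·V_g = 0
With fR = 6.84×10⁻⁵ × 1525×10³ m = 104 m/s:
V = [−fR + √((fR)² + 4 fR V_g)]/2 = [−104 + √(104² + 4×104×43)]/2 = 32.7 m/s
Subgeostrophic (V < V_g = 43 m/s), as expected around a low.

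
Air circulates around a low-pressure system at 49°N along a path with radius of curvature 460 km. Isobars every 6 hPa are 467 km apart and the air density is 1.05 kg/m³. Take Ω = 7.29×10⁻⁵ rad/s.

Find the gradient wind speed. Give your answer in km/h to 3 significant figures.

33.8 km/h

Coriolis parameter at 49°N:
f = 2Ω sin φ = 2 × 7.29×10⁻⁵ × sin 49° = 1.10×10⁻⁴ s⁻¹
Pressure gradient: |∂P/∂n| = 600 Pa / 467000 m = 1.28×10⁻³ Pa/m
Geostrophic speed: V_g = |∂P/∂n|/(fρ) = 1.28×10⁻³/(1.10×10⁻⁴ × 1.05) = 11.1 m/s
Around a low, centrifugal force acts outward with Coriolis, so pressure-gradient force balances both:
(1/ρ)|∂P/∂n| = fV + V²/R  →  V² + fR·V − fR·V_g = 0
With fR = 1.10×10⁻⁴ × 460×10³ m = 50.6 m/s:
V = [−fR + √((fR)² + 4 fR V_g)]/2 = [−50.6 + √(50.6² + 4×50.6×11.1)]/2 = 9.38 m/s
Subgeostrophic (V < V_g = 11.1 m/s), as expected around a low.
Converting: 9.38 m/s × 3.6 = 33.8 km/h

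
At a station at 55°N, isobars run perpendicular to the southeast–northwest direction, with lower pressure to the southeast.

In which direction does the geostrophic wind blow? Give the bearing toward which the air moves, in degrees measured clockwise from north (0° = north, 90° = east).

225°

The pressure-gradient force points toward the southeast (bearing 135°).
Geostrophic balance: in the Northern Hemisphere the Coriolis force deflects motion to the right, so the geostrophic wind blows 90° to the right of the pressure-gradient force (low pressure on the left).
Rotating 135° by 90° clockwise gives 225° — the wind blows toward the southwest.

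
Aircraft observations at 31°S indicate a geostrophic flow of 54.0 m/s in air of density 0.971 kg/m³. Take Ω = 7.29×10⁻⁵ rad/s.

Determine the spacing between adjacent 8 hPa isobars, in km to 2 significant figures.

200 km

Coriolis parameter at 31°S:
f = 2Ω sin φ = 2 × 7.29×10⁻⁵ × sin 31° = 7.51×10⁻⁵ s⁻¹
Geostrophic balance rearranged: |∂P/∂n| = f ρ V_g
|∂P/∂n| = 7.51×10⁻⁵ × 0.971 × 54.0 = 3.94×10⁻³ Pa/m
Isobar spacing: Δn = ΔP/|∂P/∂n| = 800 Pa / 3.94×10⁻³ Pa/m = 203180 m ≈ 200 km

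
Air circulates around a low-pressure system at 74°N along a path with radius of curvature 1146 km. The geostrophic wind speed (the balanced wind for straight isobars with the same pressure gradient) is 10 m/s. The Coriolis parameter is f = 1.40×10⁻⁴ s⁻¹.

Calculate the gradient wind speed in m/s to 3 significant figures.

9.44 m/s

Around a low, centrifugal force acts outward with Coriolis, so pressure-gradient force balances both:
(1/ρ)|∂P/∂n| = fV + V²/R  →  V² + fR·V − fR·V_g = 0
With fR = 1.40×10⁻⁴ × 1146×10³ m = 160 m/s:
V = [−fR + √((fR)² + 4 fR V_g)]/2 = [−160 + √(160² + 4×160×10)]/2 = 9.44 m/s
Subgeostrophic (V < V_g = 10 m/s), as expected around a low.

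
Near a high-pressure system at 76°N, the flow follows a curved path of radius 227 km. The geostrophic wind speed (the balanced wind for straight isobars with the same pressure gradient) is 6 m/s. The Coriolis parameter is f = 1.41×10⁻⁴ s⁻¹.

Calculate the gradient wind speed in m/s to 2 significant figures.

8.0 m/s

Around a high, pressure-gradient force acts outward with centrifugal, so Coriolis balances both:
fV = (1/ρ)|∂P/∂n| + V²/R  →  V² − fR·V + fR·V_g = 0
With fR = 1.41×10⁻⁴ × 227×10³ m = 32.0 m/s:
V = [fR − √((fR)² − 4 fR V_g)]/2 = [32.0 − √(32.0² − 4×32.0×6)]/2 = 8 m/s
Supergeostrophic (V > V_g = 6 m/s), as expected around a high.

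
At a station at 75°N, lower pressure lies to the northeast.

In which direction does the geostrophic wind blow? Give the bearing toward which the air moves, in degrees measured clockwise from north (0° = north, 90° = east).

135°

The pressure-gradient force points toward the northeast (bearing 045°).
Geostrophic balance: in the Northern Hemisphere the Coriolis force deflects motion to the right, so the geostrophic wind blows 90° to the right of the pressure-gradient force (low pressure on the left).
Rotating 045° by 90° clockwise gives 135° — the wind blows toward the southeast.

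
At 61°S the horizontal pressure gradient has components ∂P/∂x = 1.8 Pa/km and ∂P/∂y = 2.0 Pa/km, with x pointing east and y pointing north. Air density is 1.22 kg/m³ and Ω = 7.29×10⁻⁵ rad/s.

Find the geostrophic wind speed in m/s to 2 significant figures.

17 m/s

Coriolis parameter at 61°S:
f = 2Ω sin φ = 2 × 7.29×10⁻⁵ × sin 61° = 1.28×10⁻⁴ s⁻¹
In the Southern Hemisphere f is negative: f = −1.28×10⁻⁴ s⁻¹.
Component geostrophic relations (x east, y north):
u_g = −(1/(fρ)) ∂P/∂y,  v_g = (1/(fρ)) ∂P/∂x
u_g = −(2.0×10⁻³)/(−1.28×10⁻⁴ × 1.22) = 12.9 m/s;  v_g = (1.8×10⁻³)/(−1.28×10⁻⁴ × 1.22) = −11.6 m/s
|V_g| = √(u_g² + v_g²) = 17.3 m/s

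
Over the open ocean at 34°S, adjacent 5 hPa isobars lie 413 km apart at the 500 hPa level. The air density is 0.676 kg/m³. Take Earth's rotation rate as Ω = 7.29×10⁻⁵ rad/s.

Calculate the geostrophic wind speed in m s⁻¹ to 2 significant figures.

Coriolis parameter at 34°S:
f = 2Ω sin φ = 2 × 7.29×10⁻⁵ × sin 34° = 8.15×10⁻⁵ s⁻¹
Pressure gradient: |∂P/∂n| = 500 Pa / 413000 m = 1.21×10⁻³ Pa/m
Geostrophic balance (pressure-gradient force = Coriolis force):
V_g = (1/(fρ)) |∂P/∂n| = 1.21×10⁻³ / (8.15×10⁻⁵ × 0.676) = 22.0 m/s

22 m s⁻¹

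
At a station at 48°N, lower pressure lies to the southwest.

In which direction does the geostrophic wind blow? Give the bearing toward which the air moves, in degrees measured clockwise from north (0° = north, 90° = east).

The pressure-gradient force points toward the southwest (bearing 225°).
Geostrophic balance: in the Northern Hemisphere the Coriolis force deflects motion to the right, so the geostrophic wind blows 90° to the right of the pressure-gradient force (low pressure on the left).
Rotating 225° by 90° clockwise gives 315° — the wind blows toward the northwest.

315°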